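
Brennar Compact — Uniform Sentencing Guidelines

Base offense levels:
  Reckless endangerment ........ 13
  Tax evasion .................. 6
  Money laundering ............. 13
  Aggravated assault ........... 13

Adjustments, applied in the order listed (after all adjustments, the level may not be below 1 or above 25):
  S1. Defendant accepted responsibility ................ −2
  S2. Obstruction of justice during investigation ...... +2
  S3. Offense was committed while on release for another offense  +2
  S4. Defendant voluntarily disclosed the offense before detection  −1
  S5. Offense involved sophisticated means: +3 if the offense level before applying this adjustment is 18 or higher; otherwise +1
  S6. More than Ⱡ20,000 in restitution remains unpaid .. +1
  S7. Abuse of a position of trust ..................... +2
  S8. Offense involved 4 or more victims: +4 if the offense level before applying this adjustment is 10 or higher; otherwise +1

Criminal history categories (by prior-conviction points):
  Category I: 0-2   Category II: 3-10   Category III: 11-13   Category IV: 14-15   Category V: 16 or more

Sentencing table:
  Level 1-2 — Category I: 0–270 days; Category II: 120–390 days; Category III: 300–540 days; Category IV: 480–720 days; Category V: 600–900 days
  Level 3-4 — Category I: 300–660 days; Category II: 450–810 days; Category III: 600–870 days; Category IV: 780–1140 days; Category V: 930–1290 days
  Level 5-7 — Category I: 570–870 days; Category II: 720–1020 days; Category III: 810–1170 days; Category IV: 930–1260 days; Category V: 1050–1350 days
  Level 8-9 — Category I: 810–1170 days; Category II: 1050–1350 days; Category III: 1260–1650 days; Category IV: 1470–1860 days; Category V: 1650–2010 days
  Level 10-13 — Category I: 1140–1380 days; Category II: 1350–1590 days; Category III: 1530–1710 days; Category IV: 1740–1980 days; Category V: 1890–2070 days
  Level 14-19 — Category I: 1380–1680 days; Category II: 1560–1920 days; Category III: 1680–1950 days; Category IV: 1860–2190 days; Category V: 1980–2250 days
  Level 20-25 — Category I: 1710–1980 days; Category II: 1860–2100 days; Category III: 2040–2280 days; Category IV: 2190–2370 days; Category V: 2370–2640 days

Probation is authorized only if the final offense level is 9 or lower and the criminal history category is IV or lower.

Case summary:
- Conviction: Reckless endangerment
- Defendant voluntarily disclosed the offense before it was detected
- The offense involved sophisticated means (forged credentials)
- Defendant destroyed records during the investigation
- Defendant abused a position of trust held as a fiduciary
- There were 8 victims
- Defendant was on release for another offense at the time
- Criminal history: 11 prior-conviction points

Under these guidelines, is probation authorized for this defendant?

Base offense level for reckless endangerment: 13.
S2 applies: 13 + 2 = 15.
S3 applies: 15 + 2 = 17.
S4 applies: 17 − 1 = 16.
S5 applies (level before this adjustment is 16 < 18, so +1): 16 + 1 = 17.
S6 does not apply.
S7 applies: 17 + 2 = 19.
S8 applies (level before this adjustment is 19 ≥ 10, so +4): 19 + 4 = 23.
Final offense level: 23.
Criminal history: 11 prior points → Category III (11-13).
Level 23 falls in the 20-25 band.
Grid: Level 20-25 × Category III = 2040-2280 days.
Probation check: level 23 > 9 and category III ≤ IV → not eligible.

No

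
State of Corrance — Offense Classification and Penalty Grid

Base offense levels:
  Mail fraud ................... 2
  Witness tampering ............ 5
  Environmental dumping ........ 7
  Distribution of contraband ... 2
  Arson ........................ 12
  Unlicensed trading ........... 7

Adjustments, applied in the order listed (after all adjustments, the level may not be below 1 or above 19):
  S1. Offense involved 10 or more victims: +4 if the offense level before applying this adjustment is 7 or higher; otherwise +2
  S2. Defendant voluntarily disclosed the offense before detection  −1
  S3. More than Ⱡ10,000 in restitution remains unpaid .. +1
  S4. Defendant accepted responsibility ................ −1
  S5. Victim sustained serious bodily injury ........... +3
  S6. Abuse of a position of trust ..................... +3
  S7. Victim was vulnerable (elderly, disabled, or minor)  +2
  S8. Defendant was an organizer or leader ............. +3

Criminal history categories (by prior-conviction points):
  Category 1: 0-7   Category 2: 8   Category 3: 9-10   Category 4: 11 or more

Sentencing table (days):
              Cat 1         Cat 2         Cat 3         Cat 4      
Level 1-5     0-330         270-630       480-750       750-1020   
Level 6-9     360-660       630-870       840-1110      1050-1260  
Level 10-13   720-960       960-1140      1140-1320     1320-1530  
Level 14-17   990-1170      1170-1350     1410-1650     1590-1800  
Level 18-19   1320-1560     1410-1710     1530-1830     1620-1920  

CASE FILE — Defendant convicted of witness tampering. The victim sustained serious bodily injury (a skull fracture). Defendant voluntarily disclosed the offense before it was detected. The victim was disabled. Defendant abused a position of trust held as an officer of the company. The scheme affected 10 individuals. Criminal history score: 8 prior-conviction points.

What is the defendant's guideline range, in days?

1170-1350 days

Base offense level for witness tampering: 5.
S1 applies (level before this adjustment is 5 < 7, so +2): 5 + 2 = 7.
S2 applies: 7 − 1 = 6.
S3 does not apply.
S4 does not apply.
S5 applies: 6 + 3 = 9.
S6 applies: 9 + 3 = 12.
S7 applies: 12 + 2 = 14.
S8 does not apply.
Final offense level: 14.
Criminal history: 8 prior points → Category 2 (8).
Level 14 falls in the 14-17 band.
Grid: Level 14-17 × Category 2 = 1170-1350 days.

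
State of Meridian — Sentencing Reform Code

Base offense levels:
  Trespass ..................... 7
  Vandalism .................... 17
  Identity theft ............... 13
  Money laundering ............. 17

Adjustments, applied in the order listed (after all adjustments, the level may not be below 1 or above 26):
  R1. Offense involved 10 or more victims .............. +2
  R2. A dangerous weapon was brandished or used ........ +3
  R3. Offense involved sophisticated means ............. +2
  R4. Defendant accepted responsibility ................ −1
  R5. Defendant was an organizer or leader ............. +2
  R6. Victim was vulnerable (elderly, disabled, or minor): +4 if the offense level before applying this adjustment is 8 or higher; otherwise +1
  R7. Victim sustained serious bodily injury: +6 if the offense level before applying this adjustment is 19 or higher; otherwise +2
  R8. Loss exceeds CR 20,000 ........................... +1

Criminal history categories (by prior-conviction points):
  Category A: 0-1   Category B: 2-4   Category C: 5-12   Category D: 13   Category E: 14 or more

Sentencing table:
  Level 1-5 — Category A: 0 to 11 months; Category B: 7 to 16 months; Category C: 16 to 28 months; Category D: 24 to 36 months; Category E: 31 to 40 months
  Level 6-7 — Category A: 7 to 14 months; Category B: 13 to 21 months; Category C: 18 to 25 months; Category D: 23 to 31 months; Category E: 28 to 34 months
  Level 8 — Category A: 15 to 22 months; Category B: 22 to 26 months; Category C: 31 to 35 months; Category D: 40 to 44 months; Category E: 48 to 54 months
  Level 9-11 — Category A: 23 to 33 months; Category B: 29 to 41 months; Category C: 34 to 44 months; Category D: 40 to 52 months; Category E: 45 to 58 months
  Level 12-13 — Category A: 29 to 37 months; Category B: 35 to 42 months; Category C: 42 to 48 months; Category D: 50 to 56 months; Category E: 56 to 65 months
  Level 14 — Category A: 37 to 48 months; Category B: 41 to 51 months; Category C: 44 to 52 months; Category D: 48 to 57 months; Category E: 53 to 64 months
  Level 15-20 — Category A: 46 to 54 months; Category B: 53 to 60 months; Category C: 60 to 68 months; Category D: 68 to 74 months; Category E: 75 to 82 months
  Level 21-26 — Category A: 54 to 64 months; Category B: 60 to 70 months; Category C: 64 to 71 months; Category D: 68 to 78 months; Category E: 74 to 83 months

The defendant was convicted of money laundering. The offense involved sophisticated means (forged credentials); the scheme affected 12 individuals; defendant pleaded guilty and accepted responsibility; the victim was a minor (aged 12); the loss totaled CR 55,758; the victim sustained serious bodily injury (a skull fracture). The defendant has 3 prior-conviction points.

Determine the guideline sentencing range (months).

60-70 months

Base offense level for money laundering: 17.
R1 applies: 17 + 2 = 19.
R2 does not apply.
R3 applies: 19 + 2 = 21.
R4 applies: 21 − 1 = 20.
R5 does not apply.
R6 applies (level before this adjustment is 20 ≥ 8, so +4): 20 + 4 = 24.
R7 applies (level before this adjustment is 24 ≥ 19, so +6): 24 + 6 = 30.
R8 applies: 30 + 1 = 31.
Level 31 exceeds the maximum of 26; capped at 26.
Final offense level: 26.
Criminal history: 3 prior points → Category B (2-4).
Level 26 falls in the 21-26 band.
Grid: Level 21-26 × Category B = 60-70 months.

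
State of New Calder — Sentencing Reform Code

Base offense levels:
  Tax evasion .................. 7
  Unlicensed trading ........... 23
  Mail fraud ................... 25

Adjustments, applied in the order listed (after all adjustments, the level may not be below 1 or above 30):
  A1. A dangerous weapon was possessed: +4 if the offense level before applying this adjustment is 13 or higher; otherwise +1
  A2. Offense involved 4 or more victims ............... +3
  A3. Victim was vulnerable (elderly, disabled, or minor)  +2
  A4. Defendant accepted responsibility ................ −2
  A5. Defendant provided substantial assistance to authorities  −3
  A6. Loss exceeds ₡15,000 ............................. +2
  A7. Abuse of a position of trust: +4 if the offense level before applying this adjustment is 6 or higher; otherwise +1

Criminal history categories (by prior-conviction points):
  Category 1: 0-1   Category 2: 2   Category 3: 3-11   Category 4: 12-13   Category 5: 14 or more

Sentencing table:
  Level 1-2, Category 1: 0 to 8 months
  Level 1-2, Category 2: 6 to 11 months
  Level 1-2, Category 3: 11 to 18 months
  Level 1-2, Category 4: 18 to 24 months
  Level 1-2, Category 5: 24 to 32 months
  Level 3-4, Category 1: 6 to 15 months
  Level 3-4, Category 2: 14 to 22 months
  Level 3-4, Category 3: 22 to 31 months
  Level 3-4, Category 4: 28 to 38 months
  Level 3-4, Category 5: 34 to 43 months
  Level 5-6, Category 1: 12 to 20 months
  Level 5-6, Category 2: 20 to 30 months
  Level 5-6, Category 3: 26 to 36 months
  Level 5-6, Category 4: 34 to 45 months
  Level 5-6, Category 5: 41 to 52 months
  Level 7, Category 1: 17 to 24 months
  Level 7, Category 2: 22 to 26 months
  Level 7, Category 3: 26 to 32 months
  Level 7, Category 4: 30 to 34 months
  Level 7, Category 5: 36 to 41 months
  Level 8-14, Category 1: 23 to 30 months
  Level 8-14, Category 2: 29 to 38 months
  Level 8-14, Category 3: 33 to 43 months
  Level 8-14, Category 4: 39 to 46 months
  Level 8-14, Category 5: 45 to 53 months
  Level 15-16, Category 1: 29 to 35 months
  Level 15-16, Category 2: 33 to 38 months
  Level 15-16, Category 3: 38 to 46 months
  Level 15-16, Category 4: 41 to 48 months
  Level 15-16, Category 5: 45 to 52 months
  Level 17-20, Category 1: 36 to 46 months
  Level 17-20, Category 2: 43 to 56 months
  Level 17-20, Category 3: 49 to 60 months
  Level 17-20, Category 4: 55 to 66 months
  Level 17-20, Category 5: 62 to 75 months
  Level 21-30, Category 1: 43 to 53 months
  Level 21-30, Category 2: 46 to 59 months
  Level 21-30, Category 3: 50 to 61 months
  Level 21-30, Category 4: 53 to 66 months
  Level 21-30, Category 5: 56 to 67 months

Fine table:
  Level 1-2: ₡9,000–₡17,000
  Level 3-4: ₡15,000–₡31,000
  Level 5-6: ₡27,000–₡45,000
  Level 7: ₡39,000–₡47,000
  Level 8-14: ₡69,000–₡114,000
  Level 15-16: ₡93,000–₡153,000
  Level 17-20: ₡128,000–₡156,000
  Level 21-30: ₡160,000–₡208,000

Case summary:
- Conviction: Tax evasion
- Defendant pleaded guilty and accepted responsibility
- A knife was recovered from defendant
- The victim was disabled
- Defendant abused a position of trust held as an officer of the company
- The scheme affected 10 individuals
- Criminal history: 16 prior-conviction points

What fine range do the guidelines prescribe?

₡93,000–₡153,000

Base offense level for tax evasion: 7.
A1 applies (level before this adjustment is 7 < 13, so +1): 7 + 1 = 8.
A2 applies: 8 + 3 = 11.
A3 applies: 11 + 2 = 13.
A4 applies: 13 − 2 = 11.
A6 does not apply.
A7 applies (level before this adjustment is 11 ≥ 6, so +4): 11 + 4 = 15.
Final offense level: 15.
Level 15 falls in the 15-16 band.
Fine table: Level 15-16 → ₡93,000–₡153,000.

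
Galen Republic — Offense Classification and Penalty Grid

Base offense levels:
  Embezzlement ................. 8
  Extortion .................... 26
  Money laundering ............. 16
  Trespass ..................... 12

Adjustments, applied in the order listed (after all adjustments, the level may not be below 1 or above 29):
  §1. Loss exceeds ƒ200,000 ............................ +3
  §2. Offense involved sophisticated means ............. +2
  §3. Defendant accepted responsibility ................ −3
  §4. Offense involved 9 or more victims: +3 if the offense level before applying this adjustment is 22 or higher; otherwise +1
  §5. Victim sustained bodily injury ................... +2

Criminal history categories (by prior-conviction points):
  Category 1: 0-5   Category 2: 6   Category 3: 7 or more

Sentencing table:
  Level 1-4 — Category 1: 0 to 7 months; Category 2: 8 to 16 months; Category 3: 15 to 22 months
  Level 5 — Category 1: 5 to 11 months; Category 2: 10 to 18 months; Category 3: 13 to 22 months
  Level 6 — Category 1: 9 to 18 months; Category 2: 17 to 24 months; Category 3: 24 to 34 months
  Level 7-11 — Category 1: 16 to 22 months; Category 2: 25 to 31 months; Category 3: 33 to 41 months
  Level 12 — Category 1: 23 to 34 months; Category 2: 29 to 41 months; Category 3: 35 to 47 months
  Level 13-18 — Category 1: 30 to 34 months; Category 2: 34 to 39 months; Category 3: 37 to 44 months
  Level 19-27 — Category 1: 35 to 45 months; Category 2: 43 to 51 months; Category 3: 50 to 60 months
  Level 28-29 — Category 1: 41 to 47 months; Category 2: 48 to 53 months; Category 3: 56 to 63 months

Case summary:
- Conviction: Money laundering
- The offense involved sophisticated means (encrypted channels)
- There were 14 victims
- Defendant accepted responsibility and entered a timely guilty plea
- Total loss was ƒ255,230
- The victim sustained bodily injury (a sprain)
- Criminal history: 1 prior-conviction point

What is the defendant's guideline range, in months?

Base offense level for money laundering: 16.
§1 applies: 16 + 3 = 19.
§2 applies: 19 + 2 = 21.
§3 applies: 21 − 3 = 18.
§4 applies (level before this adjustment is 18 < 22, so +1): 18 + 1 = 19.
§5 applies: 19 + 2 = 21.
Final offense level: 21.
Criminal history: 1 prior point → Category 1 (0-5).
Level 21 falls in the 19-27 band.
Grid: Level 19-27 × Category 1 = 35-45 months.

35-45 months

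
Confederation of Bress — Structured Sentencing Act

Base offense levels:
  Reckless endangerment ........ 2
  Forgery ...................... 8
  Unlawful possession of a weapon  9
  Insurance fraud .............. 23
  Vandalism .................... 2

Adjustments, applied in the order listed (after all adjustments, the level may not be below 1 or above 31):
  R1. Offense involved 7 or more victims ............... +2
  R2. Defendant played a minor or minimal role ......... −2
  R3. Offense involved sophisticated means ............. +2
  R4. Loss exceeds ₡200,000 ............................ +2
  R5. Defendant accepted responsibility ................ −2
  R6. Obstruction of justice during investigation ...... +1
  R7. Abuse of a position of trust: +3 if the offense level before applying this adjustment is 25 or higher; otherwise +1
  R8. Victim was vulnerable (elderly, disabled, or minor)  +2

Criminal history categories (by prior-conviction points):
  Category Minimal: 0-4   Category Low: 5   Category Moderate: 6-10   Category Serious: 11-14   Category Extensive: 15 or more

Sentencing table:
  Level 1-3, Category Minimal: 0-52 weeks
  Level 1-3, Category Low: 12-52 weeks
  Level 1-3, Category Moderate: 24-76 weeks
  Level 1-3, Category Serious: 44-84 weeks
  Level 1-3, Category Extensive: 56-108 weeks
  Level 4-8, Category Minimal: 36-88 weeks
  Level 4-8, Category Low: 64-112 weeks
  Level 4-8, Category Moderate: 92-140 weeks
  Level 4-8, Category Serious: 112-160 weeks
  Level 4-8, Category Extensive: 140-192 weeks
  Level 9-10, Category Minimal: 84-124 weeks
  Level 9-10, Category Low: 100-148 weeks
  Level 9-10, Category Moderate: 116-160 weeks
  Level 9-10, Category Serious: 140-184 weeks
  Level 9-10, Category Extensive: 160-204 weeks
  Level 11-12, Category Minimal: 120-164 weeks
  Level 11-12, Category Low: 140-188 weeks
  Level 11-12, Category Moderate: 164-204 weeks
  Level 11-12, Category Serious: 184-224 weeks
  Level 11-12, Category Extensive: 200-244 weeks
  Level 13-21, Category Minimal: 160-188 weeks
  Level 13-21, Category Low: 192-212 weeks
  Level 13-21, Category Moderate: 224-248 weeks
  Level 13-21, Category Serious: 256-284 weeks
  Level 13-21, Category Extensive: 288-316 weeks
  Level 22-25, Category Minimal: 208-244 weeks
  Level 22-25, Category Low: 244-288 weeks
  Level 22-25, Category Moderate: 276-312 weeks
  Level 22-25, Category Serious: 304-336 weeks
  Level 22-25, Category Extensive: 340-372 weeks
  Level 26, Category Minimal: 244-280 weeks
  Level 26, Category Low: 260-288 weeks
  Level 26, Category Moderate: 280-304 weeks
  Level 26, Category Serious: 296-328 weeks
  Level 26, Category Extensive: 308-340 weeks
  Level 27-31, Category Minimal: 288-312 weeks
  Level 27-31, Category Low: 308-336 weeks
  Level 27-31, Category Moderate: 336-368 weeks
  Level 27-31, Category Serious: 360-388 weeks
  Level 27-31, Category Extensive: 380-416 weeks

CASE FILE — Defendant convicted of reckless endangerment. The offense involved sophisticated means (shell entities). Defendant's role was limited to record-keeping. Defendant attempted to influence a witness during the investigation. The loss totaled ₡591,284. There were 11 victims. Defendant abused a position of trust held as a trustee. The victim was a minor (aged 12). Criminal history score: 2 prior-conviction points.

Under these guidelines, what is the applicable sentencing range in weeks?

Base offense level for reckless endangerment: 2.
R1 applies: 2 + 2 = 4.
R2 applies: 4 − 2 = 2.
R3 applies: 2 + 2 = 4.
R4 applies: 4 + 2 = 6.
R5 does not apply.
R6 applies: 6 + 1 = 7.
R7 applies (level before this adjustment is 7 < 25, so +1): 7 + 1 = 8.
R8 applies: 8 + 2 = 10.
Final offense level: 10.
Criminal history: 2 prior points → Category Minimal (0-4).
Level 10 falls in the 9-10 band.
Grid: Level 9-10 × Category Minimal = 84-124 weeks.

84-124 weeks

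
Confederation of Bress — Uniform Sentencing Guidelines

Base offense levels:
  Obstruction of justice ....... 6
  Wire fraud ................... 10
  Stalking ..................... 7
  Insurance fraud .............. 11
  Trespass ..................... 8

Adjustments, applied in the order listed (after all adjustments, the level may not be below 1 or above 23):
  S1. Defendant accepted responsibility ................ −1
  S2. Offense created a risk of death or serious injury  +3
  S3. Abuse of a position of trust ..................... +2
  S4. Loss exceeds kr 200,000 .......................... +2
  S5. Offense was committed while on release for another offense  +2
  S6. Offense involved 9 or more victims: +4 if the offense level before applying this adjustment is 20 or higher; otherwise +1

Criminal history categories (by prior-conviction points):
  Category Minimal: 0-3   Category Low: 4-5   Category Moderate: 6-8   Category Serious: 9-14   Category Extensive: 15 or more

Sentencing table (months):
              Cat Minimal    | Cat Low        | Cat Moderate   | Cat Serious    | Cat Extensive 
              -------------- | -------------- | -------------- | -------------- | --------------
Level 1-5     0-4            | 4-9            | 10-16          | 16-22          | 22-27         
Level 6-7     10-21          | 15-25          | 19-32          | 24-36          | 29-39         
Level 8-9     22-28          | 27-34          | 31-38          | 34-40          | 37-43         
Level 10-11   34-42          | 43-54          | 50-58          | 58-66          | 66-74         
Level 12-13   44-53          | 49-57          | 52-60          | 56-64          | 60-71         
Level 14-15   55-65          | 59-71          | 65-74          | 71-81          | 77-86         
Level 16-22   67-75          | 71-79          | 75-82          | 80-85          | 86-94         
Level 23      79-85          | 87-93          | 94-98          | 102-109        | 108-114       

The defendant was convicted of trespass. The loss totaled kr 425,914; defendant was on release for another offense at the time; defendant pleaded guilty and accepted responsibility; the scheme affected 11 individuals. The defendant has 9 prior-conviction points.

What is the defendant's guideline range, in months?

56-64 months

Base offense level for trespass: 8.
S1 applies: 8 − 1 = 7.
S4 applies: 7 + 2 = 9.
S5 applies: 9 + 2 = 11.
S6 applies (level before this adjustment is 11 < 20, so +1): 11 + 1 = 12.
Final offense level: 12.
Criminal history: 9 prior points → Category Serious (9-14).
Level 12 falls in the 12-13 band.
Grid: Level 12-13 × Category Serious = 56-64 months.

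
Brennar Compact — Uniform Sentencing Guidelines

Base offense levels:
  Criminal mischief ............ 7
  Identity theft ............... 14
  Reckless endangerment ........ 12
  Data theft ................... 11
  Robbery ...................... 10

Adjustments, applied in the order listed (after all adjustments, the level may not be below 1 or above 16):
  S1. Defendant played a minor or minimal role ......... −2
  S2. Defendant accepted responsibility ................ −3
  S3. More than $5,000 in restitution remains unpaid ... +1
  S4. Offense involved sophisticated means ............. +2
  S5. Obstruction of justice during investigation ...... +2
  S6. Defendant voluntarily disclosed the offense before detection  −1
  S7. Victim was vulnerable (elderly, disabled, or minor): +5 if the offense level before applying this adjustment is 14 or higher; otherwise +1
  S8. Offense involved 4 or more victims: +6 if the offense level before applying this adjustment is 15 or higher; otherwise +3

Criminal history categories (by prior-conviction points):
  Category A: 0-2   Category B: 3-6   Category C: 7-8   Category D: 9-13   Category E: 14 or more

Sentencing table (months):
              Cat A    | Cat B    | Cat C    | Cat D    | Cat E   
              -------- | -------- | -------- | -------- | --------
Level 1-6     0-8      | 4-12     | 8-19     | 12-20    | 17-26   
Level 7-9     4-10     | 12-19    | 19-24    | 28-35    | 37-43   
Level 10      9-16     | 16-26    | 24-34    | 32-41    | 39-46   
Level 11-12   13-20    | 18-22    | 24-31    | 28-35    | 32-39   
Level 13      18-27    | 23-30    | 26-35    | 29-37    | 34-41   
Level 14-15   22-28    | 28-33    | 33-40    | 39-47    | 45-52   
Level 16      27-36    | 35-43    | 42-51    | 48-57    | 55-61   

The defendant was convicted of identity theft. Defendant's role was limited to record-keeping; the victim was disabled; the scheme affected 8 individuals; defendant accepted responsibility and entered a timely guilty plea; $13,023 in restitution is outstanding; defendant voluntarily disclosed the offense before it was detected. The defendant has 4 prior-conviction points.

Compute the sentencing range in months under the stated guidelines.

23-30 months

Base offense level for identity theft: 14.
S1 applies: 14 − 2 = 12.
S2 applies: 12 − 3 = 9.
S3 applies: 9 + 1 = 10.
S4 does not apply.
S6 applies: 10 − 1 = 9.
S7 applies (level before this adjustment is 9 < 14, so +1): 9 + 1 = 10.
S8 applies (level before this adjustment is 10 < 15, so +3): 10 + 3 = 13.
Final offense level: 13.
Criminal history: 4 prior points → Category B (3-6).
Level 13 falls in the 13 band.
Grid: Level 13 × Category B = 23-30 months.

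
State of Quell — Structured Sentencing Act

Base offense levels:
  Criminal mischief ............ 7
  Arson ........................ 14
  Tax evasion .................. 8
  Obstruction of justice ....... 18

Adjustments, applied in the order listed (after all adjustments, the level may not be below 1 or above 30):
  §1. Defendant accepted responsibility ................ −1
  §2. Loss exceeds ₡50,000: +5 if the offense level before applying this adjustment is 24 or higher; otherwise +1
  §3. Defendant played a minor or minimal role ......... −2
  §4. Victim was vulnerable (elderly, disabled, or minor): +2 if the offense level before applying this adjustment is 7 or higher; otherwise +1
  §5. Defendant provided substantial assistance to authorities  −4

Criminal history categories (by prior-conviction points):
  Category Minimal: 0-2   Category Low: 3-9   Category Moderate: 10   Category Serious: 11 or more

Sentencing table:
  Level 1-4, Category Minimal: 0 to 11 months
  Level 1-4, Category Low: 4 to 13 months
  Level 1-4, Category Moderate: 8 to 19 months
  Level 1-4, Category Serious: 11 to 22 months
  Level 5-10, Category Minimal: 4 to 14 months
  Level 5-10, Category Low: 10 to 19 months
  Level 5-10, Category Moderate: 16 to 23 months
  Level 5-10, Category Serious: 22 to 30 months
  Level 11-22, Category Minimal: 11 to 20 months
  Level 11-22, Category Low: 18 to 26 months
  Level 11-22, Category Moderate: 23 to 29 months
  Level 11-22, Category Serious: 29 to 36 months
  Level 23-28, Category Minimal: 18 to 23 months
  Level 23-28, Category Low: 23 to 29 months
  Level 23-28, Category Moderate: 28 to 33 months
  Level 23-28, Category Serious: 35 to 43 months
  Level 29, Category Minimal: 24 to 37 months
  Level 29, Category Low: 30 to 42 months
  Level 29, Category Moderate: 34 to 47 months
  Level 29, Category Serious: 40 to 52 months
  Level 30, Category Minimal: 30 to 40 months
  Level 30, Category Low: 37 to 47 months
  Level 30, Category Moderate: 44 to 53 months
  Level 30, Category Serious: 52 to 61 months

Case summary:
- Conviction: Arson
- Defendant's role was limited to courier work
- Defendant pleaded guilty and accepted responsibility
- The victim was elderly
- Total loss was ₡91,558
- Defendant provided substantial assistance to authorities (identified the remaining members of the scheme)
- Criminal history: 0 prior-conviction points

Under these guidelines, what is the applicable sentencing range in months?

4-14 months

Base offense level for arson: 14.
§1 applies: 14 − 1 = 13.
§2 applies (level before this adjustment is 13 < 24, so +1): 13 + 1 = 14.
§3 applies: 14 − 2 = 12.
§4 applies (level before this adjustment is 12 ≥ 7, so +2): 12 + 2 = 14.
§5 applies: 14 − 4 = 10.
Final offense level: 10.
Criminal history: 0 prior points → Category Minimal (0-2).
Level 10 falls in the 5-10 band.
Grid: Level 5-10 × Category Minimal = 4-14 months.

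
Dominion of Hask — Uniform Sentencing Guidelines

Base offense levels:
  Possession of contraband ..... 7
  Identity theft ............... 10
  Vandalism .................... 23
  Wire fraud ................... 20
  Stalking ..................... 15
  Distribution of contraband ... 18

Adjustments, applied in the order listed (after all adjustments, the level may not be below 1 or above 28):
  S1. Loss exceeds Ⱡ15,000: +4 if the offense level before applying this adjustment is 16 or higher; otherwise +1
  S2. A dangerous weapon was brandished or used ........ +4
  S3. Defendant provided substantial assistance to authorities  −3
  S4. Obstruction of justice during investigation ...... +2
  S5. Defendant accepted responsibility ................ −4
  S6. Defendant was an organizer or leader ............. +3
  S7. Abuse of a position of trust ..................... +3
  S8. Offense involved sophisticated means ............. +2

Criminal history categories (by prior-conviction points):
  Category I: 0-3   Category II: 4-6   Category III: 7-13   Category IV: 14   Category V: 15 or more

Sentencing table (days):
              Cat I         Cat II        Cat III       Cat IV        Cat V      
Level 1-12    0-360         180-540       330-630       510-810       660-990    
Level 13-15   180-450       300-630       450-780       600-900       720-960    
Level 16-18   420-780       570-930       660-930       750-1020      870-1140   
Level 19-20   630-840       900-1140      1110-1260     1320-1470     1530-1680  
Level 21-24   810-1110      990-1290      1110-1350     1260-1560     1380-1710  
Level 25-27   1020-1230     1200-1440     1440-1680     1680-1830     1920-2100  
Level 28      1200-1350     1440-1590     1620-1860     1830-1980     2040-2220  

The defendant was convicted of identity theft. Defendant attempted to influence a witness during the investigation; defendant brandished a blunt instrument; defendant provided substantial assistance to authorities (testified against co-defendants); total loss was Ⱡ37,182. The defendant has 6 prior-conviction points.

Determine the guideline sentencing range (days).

300-630 days

Base offense level for identity theft: 10.
S1 applies (level before this adjustment is 10 < 16, so +1): 10 + 1 = 11.
S2 applies: 11 + 4 = 15.
S3 applies: 15 − 3 = 12.
S4 applies: 12 + 2 = 14.
S5 does not apply.
S7 does not apply.
Final offense level: 14.
Criminal history: 6 prior points → Category II (4-6).
Level 14 falls in the 13-15 band.
Grid: Level 13-15 × Category II = 300-630 days.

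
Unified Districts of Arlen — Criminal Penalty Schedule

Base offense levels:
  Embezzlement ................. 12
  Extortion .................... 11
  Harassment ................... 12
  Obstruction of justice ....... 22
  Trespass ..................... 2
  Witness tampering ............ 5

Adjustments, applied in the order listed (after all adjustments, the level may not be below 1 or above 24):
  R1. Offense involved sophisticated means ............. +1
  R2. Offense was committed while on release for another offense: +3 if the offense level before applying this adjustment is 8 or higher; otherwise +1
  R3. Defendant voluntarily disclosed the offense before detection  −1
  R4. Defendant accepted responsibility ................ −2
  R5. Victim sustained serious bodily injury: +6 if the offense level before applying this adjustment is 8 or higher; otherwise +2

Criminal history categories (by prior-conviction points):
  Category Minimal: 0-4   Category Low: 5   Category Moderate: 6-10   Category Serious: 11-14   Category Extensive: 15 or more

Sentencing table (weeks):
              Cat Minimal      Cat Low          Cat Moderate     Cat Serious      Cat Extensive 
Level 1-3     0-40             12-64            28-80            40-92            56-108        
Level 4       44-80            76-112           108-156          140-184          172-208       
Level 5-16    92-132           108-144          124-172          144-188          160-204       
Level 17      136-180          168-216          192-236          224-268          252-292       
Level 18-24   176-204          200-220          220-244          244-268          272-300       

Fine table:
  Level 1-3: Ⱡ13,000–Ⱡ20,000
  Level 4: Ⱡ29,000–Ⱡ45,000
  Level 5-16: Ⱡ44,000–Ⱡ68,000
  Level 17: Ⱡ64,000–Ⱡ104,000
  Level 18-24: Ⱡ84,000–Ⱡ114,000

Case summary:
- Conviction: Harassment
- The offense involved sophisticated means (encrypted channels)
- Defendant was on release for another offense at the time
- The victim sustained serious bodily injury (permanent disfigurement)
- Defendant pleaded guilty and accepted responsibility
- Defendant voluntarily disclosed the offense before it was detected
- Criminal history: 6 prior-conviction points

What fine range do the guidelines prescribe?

Base offense level for harassment: 12.
R1 applies: 12 + 1 = 13.
R2 applies (level before this adjustment is 13 ≥ 8, so +3): 13 + 3 = 16.
R3 applies: 16 − 1 = 15.
R4 applies: 15 − 2 = 13.
R5 applies (level before this adjustment is 13 ≥ 8, so +6): 13 + 6 = 19.
Final offense level: 19.
Level 19 falls in the 18-24 band.
Fine table: Level 18-24 → Ⱡ84,000–Ⱡ114,000.

Ⱡ84,000–Ⱡ114,000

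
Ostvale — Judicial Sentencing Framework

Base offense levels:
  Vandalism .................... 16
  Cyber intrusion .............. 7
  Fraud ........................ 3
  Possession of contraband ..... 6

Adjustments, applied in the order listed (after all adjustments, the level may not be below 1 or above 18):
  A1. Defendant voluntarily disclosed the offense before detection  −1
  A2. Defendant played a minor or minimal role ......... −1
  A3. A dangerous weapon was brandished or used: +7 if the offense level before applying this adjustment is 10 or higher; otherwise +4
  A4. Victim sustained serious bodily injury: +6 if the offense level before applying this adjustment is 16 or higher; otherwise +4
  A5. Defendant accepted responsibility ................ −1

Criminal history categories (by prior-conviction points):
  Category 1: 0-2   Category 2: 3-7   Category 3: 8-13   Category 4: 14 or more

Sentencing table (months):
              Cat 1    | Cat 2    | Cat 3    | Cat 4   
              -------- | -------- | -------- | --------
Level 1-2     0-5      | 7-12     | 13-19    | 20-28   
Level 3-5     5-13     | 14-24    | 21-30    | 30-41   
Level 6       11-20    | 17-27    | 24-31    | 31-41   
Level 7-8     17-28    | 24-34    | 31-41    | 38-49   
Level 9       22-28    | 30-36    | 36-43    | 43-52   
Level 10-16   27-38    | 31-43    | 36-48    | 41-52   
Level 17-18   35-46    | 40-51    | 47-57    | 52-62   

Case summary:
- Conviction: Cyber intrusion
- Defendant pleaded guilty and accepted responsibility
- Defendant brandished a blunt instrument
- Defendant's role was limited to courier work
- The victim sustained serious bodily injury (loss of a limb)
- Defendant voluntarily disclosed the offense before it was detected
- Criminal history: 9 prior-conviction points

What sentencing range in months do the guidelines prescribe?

Base offense level for cyber intrusion: 7.
A1 applies: 7 − 1 = 6.
A2 applies: 6 − 1 = 5.
A3 applies (level before this adjustment is 5 < 10, so +4): 5 + 4 = 9.
A4 applies (level before this adjustment is 9 < 16, so +4): 9 + 4 = 13.
A5 applies: 13 − 1 = 12.
Final offense level: 12.
Criminal history: 9 prior points → Category 3 (8-13).
Level 12 falls in the 10-16 band.
Grid: Level 10-16 × Category 3 = 36-48 months.

36-48 months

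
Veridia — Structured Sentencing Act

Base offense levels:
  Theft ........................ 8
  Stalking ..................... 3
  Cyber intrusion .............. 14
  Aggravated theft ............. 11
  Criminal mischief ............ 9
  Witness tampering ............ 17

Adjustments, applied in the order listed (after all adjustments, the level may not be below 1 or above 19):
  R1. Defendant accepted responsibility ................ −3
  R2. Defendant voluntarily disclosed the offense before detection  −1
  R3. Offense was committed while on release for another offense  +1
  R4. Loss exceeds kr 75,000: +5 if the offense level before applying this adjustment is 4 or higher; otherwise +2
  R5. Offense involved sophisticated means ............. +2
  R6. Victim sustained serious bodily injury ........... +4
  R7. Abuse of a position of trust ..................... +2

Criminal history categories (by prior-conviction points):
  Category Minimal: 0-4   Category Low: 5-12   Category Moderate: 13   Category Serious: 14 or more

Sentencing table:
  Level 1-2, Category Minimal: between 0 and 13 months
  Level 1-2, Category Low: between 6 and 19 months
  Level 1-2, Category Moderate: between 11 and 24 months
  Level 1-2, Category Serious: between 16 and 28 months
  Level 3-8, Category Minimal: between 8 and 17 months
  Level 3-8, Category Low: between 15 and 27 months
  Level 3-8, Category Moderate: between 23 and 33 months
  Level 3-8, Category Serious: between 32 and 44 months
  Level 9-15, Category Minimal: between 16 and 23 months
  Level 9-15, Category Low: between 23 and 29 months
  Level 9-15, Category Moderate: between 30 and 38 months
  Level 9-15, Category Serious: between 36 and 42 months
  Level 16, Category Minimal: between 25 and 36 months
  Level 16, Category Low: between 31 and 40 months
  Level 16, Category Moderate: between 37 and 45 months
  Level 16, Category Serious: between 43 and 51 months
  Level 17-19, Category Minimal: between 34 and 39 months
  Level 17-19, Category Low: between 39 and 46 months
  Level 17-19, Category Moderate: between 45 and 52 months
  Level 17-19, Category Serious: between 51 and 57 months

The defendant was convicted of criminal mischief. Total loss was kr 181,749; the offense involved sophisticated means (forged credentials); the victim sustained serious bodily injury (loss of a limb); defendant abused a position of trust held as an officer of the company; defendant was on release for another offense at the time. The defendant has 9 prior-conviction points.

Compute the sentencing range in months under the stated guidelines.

39-46 months

Base offense level for criminal mischief: 9.
R1 does not apply.
R2 does not apply.
R3 applies: 9 + 1 = 10.
R4 applies (level before this adjustment is 10 ≥ 4, so +5): 10 + 5 = 15.
R5 applies: 15 + 2 = 17.
R6 applies: 17 + 4 = 21.
R7 applies: 21 + 2 = 23.
Level 23 exceeds the maximum of 19; capped at 19.
Final offense level: 19.
Criminal history: 9 prior points → Category Low (5-12).
Level 19 falls in the 17-19 band.
Grid: Level 17-19 × Category Low = 39-46 months.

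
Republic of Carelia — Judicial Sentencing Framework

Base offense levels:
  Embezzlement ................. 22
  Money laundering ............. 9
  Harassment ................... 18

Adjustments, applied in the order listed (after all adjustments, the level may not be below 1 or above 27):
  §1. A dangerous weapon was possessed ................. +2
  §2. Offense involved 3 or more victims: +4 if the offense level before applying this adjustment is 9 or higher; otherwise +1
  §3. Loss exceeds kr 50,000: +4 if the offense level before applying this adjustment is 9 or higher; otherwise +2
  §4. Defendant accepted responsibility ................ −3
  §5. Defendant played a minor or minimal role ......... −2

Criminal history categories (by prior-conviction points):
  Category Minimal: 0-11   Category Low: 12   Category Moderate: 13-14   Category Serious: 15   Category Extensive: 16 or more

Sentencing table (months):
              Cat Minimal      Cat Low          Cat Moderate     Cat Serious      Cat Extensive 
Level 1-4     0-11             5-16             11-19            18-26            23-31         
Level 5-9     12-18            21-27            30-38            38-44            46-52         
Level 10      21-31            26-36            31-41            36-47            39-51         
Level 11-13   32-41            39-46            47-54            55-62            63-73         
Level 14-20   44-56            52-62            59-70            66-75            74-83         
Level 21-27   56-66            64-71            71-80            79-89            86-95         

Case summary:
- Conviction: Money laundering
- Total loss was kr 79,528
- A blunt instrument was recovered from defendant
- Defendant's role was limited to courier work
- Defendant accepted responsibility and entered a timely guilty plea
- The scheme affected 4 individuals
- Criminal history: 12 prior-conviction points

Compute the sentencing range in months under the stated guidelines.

Base offense level for money laundering: 9.
§1 applies: 9 + 2 = 11.
§2 applies (level before this adjustment is 11 ≥ 9, so +4): 11 + 4 = 15.
§3 applies (level before this adjustment is 15 ≥ 9, so +4): 15 + 4 = 19.
§4 applies: 19 − 3 = 16.
§5 applies: 16 − 2 = 14.
Final offense level: 14.
Criminal history: 12 prior points → Category Low (12).
Level 14 falls in the 14-20 band.
Grid: Level 14-20 × Category Low = 52-62 months.

52-62 months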